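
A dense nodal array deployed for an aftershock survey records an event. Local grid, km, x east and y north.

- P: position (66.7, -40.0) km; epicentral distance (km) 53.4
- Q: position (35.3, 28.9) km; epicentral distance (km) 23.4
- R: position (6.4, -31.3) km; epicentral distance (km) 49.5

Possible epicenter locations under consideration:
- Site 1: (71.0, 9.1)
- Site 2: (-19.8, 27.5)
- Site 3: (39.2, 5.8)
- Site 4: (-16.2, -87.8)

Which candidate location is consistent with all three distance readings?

For each candidate, compare |candidate − station| to the reported distance:
Site 1: residuals P 4.1, Q 17.4, R 26.7 → max 26.7 km
Site 2: residuals P 56.3, Q 31.7, R 14.9 → max 56.3 km
Site 3: residuals P 0.0, Q 0.0, R 0.0 → max 0.0 km
Site 4: residuals P 42.3, Q 104.2, R 11.4 → max 104.2 km
Only Site 3 has all residuals ≈ 0.

Site 3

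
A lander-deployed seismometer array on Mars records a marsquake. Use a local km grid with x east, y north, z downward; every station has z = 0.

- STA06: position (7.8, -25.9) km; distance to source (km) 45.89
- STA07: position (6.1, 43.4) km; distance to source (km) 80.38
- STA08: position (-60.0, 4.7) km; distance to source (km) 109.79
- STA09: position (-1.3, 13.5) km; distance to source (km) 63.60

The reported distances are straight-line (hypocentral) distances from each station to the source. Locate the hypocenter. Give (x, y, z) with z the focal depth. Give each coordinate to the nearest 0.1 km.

x ≈ 42.2 km, y ≈ -21.8 km, depth ≈ 30.1 km

Each station gives a sphere (x−x_i)² + (y−y_i)² + z² = d_i² (stations at z=0).
Subtracting the STA06 sphere from STA07 and STA08: z² cancels, leaving linear equations in x and y:
-3.4 x + 138.6 y = -3165.93
-135.6 x + 61.2 y = -7057.51
Solving: x ≈ 42.204, y ≈ -21.807 km (keep extra digits for the depth step; rounded: 42.2, -21.8).
Then from the STA06 sphere: z² = 45.89² − (x − 7.8)² − (y + 25.9)² with x = 42.204, y = -21.807, so z ≈ 30.092 ≈ 30.1 km.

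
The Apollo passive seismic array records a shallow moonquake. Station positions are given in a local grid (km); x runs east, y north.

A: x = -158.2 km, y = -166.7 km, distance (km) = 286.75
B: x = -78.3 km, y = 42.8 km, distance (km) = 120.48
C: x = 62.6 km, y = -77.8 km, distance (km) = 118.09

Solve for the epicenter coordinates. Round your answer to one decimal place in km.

Circle about each station: (x + 158.2)² + (y + 166.7)² = 286.75²; (x + 78.3)² + (y − 42.8)² = 120.48²; (x − 62.6)² + (y + 77.8)² = 118.09².
Subtracting pairs of circle equations eliminates x²+y² and gives linear equations (the radical axes):
159.8 x + 419.0 y = 22856.73
441.6 x + 177.8 y = 25435.78
Solving the 2×2 system: x ≈ 42.1, y ≈ 38.5 km.

(42.1, 38.5)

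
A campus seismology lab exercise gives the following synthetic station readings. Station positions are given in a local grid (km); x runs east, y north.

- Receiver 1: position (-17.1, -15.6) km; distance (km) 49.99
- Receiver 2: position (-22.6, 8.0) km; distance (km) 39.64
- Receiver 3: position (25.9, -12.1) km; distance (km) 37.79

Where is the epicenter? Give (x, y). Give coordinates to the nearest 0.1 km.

Circle about each station: (x + 17.1)² + (y + 15.6)² = 49.99²; (x + 22.6)² + (y − 8.0)² = 39.64²; (x − 25.9)² + (y + 12.1)² = 37.79².
Subtracting pairs of circle equations eliminates x²+y² and gives linear equations (the radical axes):
-11.0 x + 47.2 y = 966.66
86.0 x + 7.0 y = 1352.37
Solving the 2×2 system: x ≈ 13.8, y ≈ 23.7 km.

(13.8, 23.7)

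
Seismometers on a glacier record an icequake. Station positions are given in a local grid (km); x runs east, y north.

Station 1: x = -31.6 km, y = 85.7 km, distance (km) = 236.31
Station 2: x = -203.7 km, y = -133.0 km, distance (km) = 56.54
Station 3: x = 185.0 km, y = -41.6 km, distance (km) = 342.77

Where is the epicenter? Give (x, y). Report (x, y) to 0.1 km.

Circle about each station: (x + 31.6)² + (y − 85.7)² = 236.31²; (x + 203.7)² + (y + 133.0)² = 56.54²; (x − 185.0)² + (y + 41.6)² = 342.77².
Subtracting the Station 1 equation from the Station 2 and Station 3 equations removes the quadratic terms:
-344.2 x − 437.4 y = 103485.28
433.2 x − 254.6 y = -34036.35
Solving the 2×2 system: x ≈ -148.8, y ≈ -119.5 km.
Check against Station 1 (with the unrounded x, y): √((x + 31.6)²+(y − 85.7)²) = 236.31 ≈ 236.31 km. ✓

-148.8 km east, -119.5 km north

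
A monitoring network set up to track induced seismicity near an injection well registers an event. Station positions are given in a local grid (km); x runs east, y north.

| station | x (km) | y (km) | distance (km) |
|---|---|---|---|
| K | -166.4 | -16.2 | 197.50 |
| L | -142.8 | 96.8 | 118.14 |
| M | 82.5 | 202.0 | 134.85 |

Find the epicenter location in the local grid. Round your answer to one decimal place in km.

-28.0 km east, 124.7 km north

Circle about each station: (x + 166.4)² + (y + 16.2)² = 197.50²; (x + 142.8)² + (y − 96.8)² = 118.14²; (x − 82.5)² + (y − 202.0)² = 134.85².
Subtracting the K equation from the L and M equations removes the quadratic terms:
47.2 x + 226.0 y = 26859.87
497.8 x + 436.4 y = 40480.58
Solving the 2×2 system: x ≈ -28.0, y ≈ 124.7 km.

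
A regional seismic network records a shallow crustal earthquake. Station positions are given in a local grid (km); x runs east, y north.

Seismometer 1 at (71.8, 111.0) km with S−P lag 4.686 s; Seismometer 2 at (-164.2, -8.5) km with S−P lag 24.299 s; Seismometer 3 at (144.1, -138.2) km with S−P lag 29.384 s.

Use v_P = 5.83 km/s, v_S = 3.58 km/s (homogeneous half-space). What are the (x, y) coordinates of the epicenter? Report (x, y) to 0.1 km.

Distance from S−P lag: d = Δt · v_P v_S / (v_P − v_S) = Δt · (5.83·3.58)/(5.83−3.58) ≈ 9.2762·Δt.
So d_Seismometer 1 = 43.47, d_Seismometer 2 = 225.40, d_Seismometer 3 = 272.57 km.
Circle about each station: (x − 71.8)² + (y − 111.0)² = 43.47²; (x + 164.2)² + (y + 8.5)² = 225.40²; (x − 144.1)² + (y + 138.2)² = 272.57².
Subtracting the Seismometer 1 equation from the Seismometer 2 and Seismometer 3 equations removes the quadratic terms:
-472.0 x − 239.0 y = -39357.87
144.6 x − 498.4 y = -50016.95
Solving the 2×2 system: x ≈ 28.4, y ≈ 108.6 km.
Check against Seismometer 1 (with the unrounded x, y): √((x − 71.8)²+(y − 111.0)²) = 43.47 ≈ 43.47 km. ✓

x ≈ 28.4 km, y ≈ 108.6 km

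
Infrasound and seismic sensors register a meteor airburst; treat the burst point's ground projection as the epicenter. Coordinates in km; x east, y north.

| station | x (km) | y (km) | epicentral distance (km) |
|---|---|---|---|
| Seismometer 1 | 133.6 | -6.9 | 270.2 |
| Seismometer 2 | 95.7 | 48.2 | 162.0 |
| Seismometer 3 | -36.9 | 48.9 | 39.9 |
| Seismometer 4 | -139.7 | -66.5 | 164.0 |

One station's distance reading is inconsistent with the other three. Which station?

Solve using three stations at a time. Using Seismometer 2, Seismometer 3, Seismometer 4 (subtract circle equations pairwise → linear system) gives (x, y) ≈ (-63.4, 78.7).
Distances from that point to each station vs reported:
  Seismometer 1: calculated 214.8 vs reported 270.2 → residual 55.4 km
  Seismometer 2: calculated 162.0 vs reported 162.0 → residual 0.0 km
  Seismometer 3: calculated 39.8 vs reported 39.9 → residual 0.1 km
  Seismometer 4: calculated 164.0 vs reported 164.0 → residual 0.0 km
Seismometer 2, Seismometer 3, Seismometer 4 are mutually consistent (residuals ≈ 0); Seismometer 1 is off by 55.4 km.

Seismometer 1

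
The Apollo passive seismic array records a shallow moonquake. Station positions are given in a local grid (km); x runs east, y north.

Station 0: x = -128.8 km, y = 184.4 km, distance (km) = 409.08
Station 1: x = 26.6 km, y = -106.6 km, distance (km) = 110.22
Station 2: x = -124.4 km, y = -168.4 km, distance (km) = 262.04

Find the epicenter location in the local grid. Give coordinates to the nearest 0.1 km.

x ≈ 134.6 km, y ≈ -128.6 km

Circle about each station: (x + 128.8)² + (y − 184.4)² = 409.08²; (x − 26.6)² + (y + 106.6)² = 110.22²; (x + 124.4)² + (y + 168.4)² = 262.04².
Subtracting the Station 0 equation from the Station 1 and Station 2 equations removes the quadratic terms:
310.8 x − 582.0 y = 116676.32
8.8 x − 705.6 y = 91922.60
Solving the 2×2 system: x ≈ 134.6, y ≈ -128.6 km.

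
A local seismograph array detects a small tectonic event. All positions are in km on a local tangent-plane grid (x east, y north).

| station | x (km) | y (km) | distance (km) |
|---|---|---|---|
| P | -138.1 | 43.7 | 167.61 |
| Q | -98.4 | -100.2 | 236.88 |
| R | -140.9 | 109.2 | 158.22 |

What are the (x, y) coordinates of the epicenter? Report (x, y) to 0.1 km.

Circle about each station: (x + 138.1)² + (y − 43.7)² = 167.61²; (x + 98.4)² + (y + 100.2)² = 236.88²; (x + 140.9)² + (y − 109.2)² = 158.22².
Subtracting the P equation from the Q and R equations removes the quadratic terms:
79.4 x − 287.8 y = -29277.72
-5.6 x + 131.0 y = 13855.69
Solving the 2×2 system: x ≈ 17.3, y ≈ 106.5 km.

17.3 km east, 106.5 km north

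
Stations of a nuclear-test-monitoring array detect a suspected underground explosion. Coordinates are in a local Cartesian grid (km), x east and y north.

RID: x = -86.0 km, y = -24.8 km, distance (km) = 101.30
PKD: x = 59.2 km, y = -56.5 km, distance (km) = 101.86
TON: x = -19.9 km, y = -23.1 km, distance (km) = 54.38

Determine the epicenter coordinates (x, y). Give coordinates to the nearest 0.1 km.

1.0 km east, 27.1 km north

Circle about each station: (x + 86.0)² + (y + 24.8)² = 101.30²; (x − 59.2)² + (y + 56.5)² = 101.86²; (x + 19.9)² + (y + 23.1)² = 54.38².
Subtracting the RID equation from the PKD and TON equations removes the quadratic terms:
290.4 x − 63.4 y = -1427.92
132.2 x + 3.4 y = 223.09
Solving the 2×2 system: x ≈ 1.0, y ≈ 27.1 km.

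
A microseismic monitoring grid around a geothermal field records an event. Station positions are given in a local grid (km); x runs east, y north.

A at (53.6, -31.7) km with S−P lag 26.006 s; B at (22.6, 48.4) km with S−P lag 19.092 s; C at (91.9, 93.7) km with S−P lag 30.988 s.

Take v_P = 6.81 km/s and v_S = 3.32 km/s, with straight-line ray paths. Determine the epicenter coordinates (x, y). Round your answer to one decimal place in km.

x ≈ -100.5 km, y ≈ 36.4 km

Distance from S−P lag: d = Δt · v_P v_S / (v_P − v_S) = Δt · (6.81·3.32)/(6.81−3.32) ≈ 6.4783·Δt.
So d_A = 168.47, d_B = 123.68, d_C = 200.75 km.
Circle about each station: (x − 53.6)² + (y + 31.7)² = 168.47²; (x − 22.6)² + (y − 48.4)² = 123.68²; (x − 91.9)² + (y − 93.7)² = 200.75².
Subtracting the A equation from the B and C equations removes the quadratic terms:
-62.0 x + 160.2 y = 12060.87
76.6 x + 250.8 y = 1429.03
Solving the 2×2 system: x ≈ -100.5, y ≈ 36.4 km.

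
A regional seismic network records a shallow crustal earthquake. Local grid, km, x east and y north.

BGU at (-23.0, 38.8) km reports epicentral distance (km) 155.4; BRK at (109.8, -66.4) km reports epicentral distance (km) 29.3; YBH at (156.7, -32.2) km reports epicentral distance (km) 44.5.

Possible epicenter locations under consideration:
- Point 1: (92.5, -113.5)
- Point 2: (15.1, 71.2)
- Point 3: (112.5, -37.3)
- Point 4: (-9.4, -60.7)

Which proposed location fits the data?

Point 3

For each candidate, compare |candidate − station| to the reported distance:
Point 1: residuals BGU 35.7, BRK 20.9, YBH 59.1 → max 59.1 km
Point 2: residuals BGU 105.4, BRK 137.7, YBH 130.8 → max 137.7 km
Point 3: residuals BGU 0.0, BRK 0.1, YBH 0.0 → max 0.1 km
Point 4: residuals BGU 55.0, BRK 90.0, YBH 124.0 → max 124.0 km
Only Point 3 has all residuals ≈ 0.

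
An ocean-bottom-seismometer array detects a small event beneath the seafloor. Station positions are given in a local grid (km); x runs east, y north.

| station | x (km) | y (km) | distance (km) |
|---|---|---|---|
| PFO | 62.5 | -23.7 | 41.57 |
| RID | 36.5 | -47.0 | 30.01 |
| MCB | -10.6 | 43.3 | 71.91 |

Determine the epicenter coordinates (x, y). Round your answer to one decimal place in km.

Circle about each station: (x − 62.5)² + (y + 23.7)² = 41.57²; (x − 36.5)² + (y + 47.0)² = 30.01²; (x + 10.6)² + (y − 43.3)² = 71.91².
Subtracting the PFO equation from the RID and MCB equations removes the quadratic terms:
-52.0 x − 46.6 y = -99.23
-146.2 x + 134.0 y = -5923.67
Solving the 2×2 system: x ≈ 21.0, y ≈ -21.3 km.

(21.0, -21.3)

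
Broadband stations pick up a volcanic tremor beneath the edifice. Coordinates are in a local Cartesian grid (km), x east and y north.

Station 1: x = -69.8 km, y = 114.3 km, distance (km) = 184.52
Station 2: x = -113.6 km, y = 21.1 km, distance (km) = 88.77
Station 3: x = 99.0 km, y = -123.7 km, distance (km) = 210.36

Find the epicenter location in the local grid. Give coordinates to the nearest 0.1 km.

x ≈ -103.6 km, y ≈ -67.1 km

Circle about each station: (x + 69.8)² + (y − 114.3)² = 184.52²; (x + 113.6)² + (y − 21.1)² = 88.77²; (x − 99.0)² + (y + 123.7)² = 210.36².
Subtracting the Station 1 equation from the Station 2 and Station 3 equations removes the quadratic terms:
-87.6 x − 186.4 y = 21581.16
337.6 x − 476.0 y = -3037.54
Solving the 2×2 system: x ≈ -103.6, y ≈ -67.1 km.
Check against Station 1 (with the unrounded x, y): √((x + 69.8)²+(y − 114.3)²) = 184.51 ≈ 184.52 km. ✓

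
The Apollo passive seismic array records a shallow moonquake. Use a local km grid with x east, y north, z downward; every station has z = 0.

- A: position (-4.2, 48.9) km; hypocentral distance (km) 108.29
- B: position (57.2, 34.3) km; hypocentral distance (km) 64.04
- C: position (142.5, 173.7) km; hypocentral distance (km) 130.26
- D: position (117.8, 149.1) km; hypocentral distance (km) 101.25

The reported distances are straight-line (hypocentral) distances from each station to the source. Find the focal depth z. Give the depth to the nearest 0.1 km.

Each station gives a sphere (x−x_i)² + (y−y_i)² + z² = d_i² (stations at z=0).
Subtracting the A sphere from B and C: z² cancels, leaving linear equations in x and y:
122.8 x − 29.2 y = 9665.08
293.4 x + 249.6 y = 42828.15
Solving: x ≈ 93.400, y ≈ 61.797 km (keep extra digits for the depth step; rounded: 93.4, 61.8).
Then from the A sphere: z² = 108.29² − (x + 4.2)² − (y − 48.9)² with x = 93.400, y = 61.797, so z ≈ 45.107 ≈ 45.1 km.
Check against D (with the unrounded solution): distance 101.25 ≈ 101.25 km. ✓

z ≈ 45.1 km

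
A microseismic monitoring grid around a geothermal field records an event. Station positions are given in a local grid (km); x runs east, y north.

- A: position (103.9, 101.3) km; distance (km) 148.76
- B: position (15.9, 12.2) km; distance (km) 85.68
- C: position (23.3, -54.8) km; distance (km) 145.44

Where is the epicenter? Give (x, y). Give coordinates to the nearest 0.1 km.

x ≈ -42.5 km, y ≈ 74.9 km

Circle about each station: (x − 103.9)² + (y − 101.3)² = 148.76²; (x − 15.9)² + (y − 12.2)² = 85.68²; (x − 23.3)² + (y + 54.8)² = 145.44².
Subtracting the A equation from the B and C equations removes the quadratic terms:
-176.0 x − 178.2 y = -5866.77
-161.2 x − 312.2 y = -16534.23
Solving the 2×2 system: x ≈ -42.5, y ≈ 74.9 km.
Check against A (with the unrounded x, y): √((x − 103.9)²+(y − 101.3)²) = 148.77 ≈ 148.76 km. ✓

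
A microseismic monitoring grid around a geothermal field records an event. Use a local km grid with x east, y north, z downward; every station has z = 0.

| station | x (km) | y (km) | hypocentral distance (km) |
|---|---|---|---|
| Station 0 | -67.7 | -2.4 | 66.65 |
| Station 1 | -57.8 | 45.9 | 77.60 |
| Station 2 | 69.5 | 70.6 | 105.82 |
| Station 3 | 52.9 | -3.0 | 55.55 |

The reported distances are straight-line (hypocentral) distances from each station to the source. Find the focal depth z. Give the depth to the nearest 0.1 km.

Each station gives a sphere (x−x_i)² + (y−y_i)² + z² = d_i² (stations at z=0).
Subtracting the Station 0 sphere from Station 1 and Station 2: z² cancels, leaving linear equations in x and y:
19.8 x + 96.6 y = -720.94
274.4 x + 146.0 y = -1530.09
Solving: x ≈ -1.802, y ≈ -7.094 km (keep extra digits for the depth step; rounded: -1.8, -7.1).
Then from the Station 0 sphere: z² = 66.65² − (x + 67.7)² − (y + 2.4)² with x = -1.802, y = -7.094, so z ≈ 8.811 ≈ 8.8 km.

z ≈ 8.8 km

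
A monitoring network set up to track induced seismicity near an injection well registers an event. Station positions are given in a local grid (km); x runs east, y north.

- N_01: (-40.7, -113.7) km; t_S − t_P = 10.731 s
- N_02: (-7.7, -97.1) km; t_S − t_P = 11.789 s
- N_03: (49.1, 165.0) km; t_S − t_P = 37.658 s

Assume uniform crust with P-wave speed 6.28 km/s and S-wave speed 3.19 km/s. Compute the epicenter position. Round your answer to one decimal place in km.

Distance from S−P lag: d = Δt · v_P v_S / (v_P − v_S) = Δt · (6.28·3.19)/(6.28−3.19) ≈ 6.4832·Δt.
So d_N_01 = 69.57, d_N_02 = 76.43, d_N_03 = 244.15 km.
Circle about each station: (x + 40.7)² + (y + 113.7)² = 69.57²; (x + 7.7)² + (y + 97.1)² = 76.43²; (x − 49.1)² + (y − 165.0)² = 244.15².
Subtracting the N_01 equation from the N_02 and N_03 equations removes the quadratic terms:
66.0 x + 33.2 y = -6098.04
179.6 x + 557.4 y = -39717.61
Solving the 2×2 system: x ≈ -67.5, y ≈ -49.5 km.

-67.5 km east, -49.5 km north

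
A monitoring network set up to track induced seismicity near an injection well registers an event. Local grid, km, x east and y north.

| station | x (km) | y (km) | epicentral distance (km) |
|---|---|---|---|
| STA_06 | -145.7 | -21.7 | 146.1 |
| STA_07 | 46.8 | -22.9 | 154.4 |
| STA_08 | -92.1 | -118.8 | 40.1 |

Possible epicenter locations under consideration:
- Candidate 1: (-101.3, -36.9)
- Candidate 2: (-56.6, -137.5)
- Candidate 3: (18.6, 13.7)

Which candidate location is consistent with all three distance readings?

Candidate 2

For each candidate, compare |candidate − station| to the reported distance:
Candidate 1: residuals STA_06 99.2, STA_07 5.6, STA_08 42.3 → max 99.2 km
Candidate 2: residuals STA_06 0.0, STA_07 0.0, STA_08 0.0 → max 0.0 km
Candidate 3: residuals STA_06 22.0, STA_07 108.2, STA_08 132.6 → max 132.6 km
Only Candidate 2 has all residuals ≈ 0.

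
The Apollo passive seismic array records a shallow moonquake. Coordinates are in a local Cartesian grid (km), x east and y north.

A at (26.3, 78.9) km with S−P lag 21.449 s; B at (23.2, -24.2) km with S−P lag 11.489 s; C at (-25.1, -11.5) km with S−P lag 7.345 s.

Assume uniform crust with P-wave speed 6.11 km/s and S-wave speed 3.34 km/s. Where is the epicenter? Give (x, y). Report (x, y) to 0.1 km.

Distance from S−P lag: d = Δt · v_P v_S / (v_P − v_S) = Δt · (6.11·3.34)/(6.11−3.34) ≈ 7.3673·Δt.
So d_A = 158.02, d_B = 84.64, d_C = 54.11 km.
Circle about each station: (x − 26.3)² + (y − 78.9)² = 158.02²; (x − 23.2)² + (y + 24.2)² = 84.64²; (x + 25.1)² + (y + 11.5)² = 54.11².
Subtracting the A equation from the B and C equations removes the quadratic terms:
-6.2 x − 206.2 y = 12013.37
-102.8 x − 180.8 y = 15887.79
Solving the 2×2 system: x ≈ -55.0, y ≈ -56.6 km.

x ≈ -55.0 km, y ≈ -56.6 km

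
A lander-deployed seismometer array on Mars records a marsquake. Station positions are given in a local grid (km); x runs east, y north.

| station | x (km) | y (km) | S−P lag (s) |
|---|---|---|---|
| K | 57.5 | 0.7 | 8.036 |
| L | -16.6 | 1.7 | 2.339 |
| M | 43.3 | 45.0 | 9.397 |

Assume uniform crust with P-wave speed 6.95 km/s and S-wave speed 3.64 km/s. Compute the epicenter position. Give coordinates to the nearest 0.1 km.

Distance from S−P lag: d = Δt · v_P v_S / (v_P − v_S) = Δt · (6.95·3.64)/(6.95−3.64) ≈ 7.6429·Δt.
So d_K = 61.42, d_L = 17.88, d_M = 71.82 km.
Circle about each station: (x − 57.5)² + (y − 0.7)² = 61.42²; (x + 16.6)² + (y − 1.7)² = 17.88²; (x − 43.3)² + (y − 45.0)² = 71.82².
Subtracting the K equation from the L and M equations removes the quadratic terms:
-148.2 x + 2.0 y = 424.43
-28.4 x + 88.6 y = -792.55
Solving the 2×2 system: x ≈ -3.0, y ≈ -9.9 km.
Check against K (with the unrounded x, y): √((x − 57.5)²+(y − 0.7)²) = 61.42 ≈ 61.42 km. ✓

-3.0 km east, -9.9 km north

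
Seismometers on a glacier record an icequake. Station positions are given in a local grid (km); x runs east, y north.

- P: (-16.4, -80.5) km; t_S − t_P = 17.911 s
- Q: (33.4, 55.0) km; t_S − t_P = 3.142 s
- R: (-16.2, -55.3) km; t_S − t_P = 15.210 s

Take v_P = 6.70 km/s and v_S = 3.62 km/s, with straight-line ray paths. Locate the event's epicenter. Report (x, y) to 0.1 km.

Distance from S−P lag: d = Δt · v_P v_S / (v_P − v_S) = Δt · (6.70·3.62)/(6.70−3.62) ≈ 7.8747·Δt.
So d_P = 141.04, d_Q = 24.74, d_R = 119.77 km.
Circle about each station: (x + 16.4)² + (y + 80.5)² = 141.04²; (x − 33.4)² + (y − 55.0)² = 24.74²; (x + 16.2)² + (y + 55.3)² = 119.77².
Subtracting pairs of circle equations eliminates x²+y² and gives linear equations (the radical axes):
99.6 x + 271.0 y = 16671.56
0.4 x + 50.4 y = 2118.75
Solving the 2×2 system: x ≈ 54.2, y ≈ 41.6 km.

54.2 km east, 41.6 km north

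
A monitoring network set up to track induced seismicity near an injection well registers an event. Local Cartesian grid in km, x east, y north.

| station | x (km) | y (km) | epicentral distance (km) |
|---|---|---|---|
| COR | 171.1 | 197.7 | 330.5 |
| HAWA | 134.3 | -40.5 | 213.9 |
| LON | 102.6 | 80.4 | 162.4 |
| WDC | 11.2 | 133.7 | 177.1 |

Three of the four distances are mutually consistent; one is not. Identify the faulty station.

LON

Solve using three stations at a time. Using COR, HAWA, WDC (subtract circle equations pairwise → linear system) gives (x, y) ≈ (-78.4, -18.9).
Distances from that point to each station vs reported:
  COR: calculated 330.5 vs reported 330.5 → residual 0.0 km
  HAWA: calculated 213.8 vs reported 213.9 → residual 0.1 km
  LON: calculated 206.5 vs reported 162.4 → residual 44.1 km
  WDC: calculated 177.0 vs reported 177.1 → residual 0.1 km
COR, HAWA, WDC are mutually consistent (residuals ≈ 0); LON is off by 44.1 km.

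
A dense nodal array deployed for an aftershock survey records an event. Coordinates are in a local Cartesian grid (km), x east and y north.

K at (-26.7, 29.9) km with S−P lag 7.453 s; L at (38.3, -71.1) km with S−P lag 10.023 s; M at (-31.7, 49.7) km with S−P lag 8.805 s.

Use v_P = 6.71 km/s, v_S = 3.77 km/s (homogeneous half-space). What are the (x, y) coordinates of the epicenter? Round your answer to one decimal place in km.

Distance from S−P lag: d = Δt · v_P v_S / (v_P − v_S) = Δt · (6.71·3.77)/(6.71−3.77) ≈ 8.6043·Δt.
So d_K = 64.13, d_L = 86.24, d_M = 75.76 km.
Circle about each station: (x + 26.7)² + (y − 29.9)² = 64.13²; (x − 38.3)² + (y + 71.1)² = 86.24²; (x + 31.7)² + (y − 49.7)² = 75.76².
Subtracting pairs of circle equations eliminates x²+y² and gives linear equations (the radical axes):
130.0 x − 202.0 y = 1590.52
-10.0 x + 39.6 y = 241.16
Solving the 2×2 system: x ≈ 35.7, y ≈ 15.1 km.
Check against K (with the unrounded x, y): √((x + 26.7)²+(y − 29.9)²) = 64.14 ≈ 64.13 km. ✓

(35.7, 15.1)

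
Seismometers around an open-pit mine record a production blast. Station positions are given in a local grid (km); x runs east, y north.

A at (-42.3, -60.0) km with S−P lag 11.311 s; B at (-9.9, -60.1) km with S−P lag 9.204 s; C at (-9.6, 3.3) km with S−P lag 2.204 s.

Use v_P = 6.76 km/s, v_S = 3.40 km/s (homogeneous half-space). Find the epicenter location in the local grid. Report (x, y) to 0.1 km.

Distance from S−P lag: d = Δt · v_P v_S / (v_P − v_S) = Δt · (6.76·3.40)/(6.76−3.40) ≈ 6.8405·Δt.
So d_A = 77.37, d_B = 62.96, d_C = 15.08 km.
Circle about each station: (x + 42.3)² + (y + 60.0)² = 77.37²; (x + 9.9)² + (y + 60.1)² = 62.96²; (x + 9.6)² + (y − 3.3)² = 15.08².
Subtracting the A equation from the B and C equations removes the quadratic terms:
64.8 x − 0.2 y = 342.89
65.4 x + 126.6 y = 472.47
Solving the 2×2 system: x ≈ 5.3, y ≈ 1.0 km.

5.3 km east, 1.0 km north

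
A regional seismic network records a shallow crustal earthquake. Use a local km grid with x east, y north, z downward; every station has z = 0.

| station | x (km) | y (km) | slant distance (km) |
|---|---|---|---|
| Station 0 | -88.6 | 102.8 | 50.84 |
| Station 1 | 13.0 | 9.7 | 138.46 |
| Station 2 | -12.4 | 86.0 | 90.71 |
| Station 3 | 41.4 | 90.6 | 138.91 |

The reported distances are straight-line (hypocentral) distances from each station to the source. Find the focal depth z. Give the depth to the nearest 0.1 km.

z ≈ 49.2 km

Each station gives a sphere (x−x_i)² + (y−y_i)² + z² = d_i² (stations at z=0).
Subtracting the Station 0 sphere from Station 1 and Station 2: z² cancels, leaving linear equations in x and y:
203.2 x − 186.2 y = -34741.18
152.4 x − 33.6 y = -16511.64
Solving: x ≈ -88.502, y ≈ 89.998 km (keep extra digits for the depth step; rounded: -88.5, 90.0).
Then from the Station 0 sphere: z² = 50.84² − (x + 88.6)² − (y − 102.8)² with x = -88.502, y = 89.998, so z ≈ 49.202 ≈ 49.2 km.
Check against Station 3 (with the unrounded solution): distance 138.91 ≈ 138.91 km. ✓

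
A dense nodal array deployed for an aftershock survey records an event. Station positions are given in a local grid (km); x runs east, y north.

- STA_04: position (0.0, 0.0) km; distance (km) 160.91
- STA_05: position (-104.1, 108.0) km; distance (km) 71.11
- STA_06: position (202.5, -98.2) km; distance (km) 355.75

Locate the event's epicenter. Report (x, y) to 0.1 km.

-49.2 km east, 153.2 km north

Circle about each station: x² + y² = 160.91²; (x + 104.1)² + (y − 108.0)² = 71.11²; (x − 202.5)² + (y + 98.2)² = 355.75².
Subtracting the STA_04 equation from the STA_05 and STA_06 equations removes the quadratic terms:
-208.2 x + 216.0 y = 43336.21
405.0 x − 196.4 y = -50016.54
Solving the 2×2 system: x ≈ -49.2, y ≈ 153.2 km.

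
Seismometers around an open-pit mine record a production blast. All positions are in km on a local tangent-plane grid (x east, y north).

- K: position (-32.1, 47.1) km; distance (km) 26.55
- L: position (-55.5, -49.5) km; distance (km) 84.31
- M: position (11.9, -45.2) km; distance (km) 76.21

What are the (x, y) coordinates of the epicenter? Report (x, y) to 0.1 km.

Circle about each station: (x + 32.1)² + (y − 47.1)² = 26.55²; (x + 55.5)² + (y + 49.5)² = 84.31²; (x − 11.9)² + (y + 45.2)² = 76.21².
Subtracting the K equation from the L and M equations removes the quadratic terms:
-46.8 x − 193.2 y = -4121.59
88.0 x − 184.6 y = -6167.23
Solving the 2×2 system: x ≈ -16.8, y ≈ 25.4 km.
Check against K (with the unrounded x, y): √((x + 32.1)²+(y − 47.1)²) = 26.55 ≈ 26.55 km. ✓

(-16.8, 25.4)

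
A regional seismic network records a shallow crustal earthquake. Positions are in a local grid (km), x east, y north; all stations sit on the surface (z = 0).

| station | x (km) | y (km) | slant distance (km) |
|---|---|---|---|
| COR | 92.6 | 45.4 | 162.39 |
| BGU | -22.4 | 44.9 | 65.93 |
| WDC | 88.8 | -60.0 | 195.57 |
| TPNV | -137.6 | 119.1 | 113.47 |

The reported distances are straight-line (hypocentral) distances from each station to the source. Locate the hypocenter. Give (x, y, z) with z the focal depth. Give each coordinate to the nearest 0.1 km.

x ≈ -60.7 km, y ≈ 54.5 km, depth ≈ 52.8 km

Each station gives a sphere (x−x_i)² + (y−y_i)² + z² = d_i² (stations at z=0).
Subtracting the COR sphere from BGU and WDC: z² cancels, leaving linear equations in x and y:
-230.0 x − 1.0 y = 13905.60
-7.6 x − 210.8 y = -11027.59
Solving: x ≈ -60.696, y ≈ 54.501 km (keep extra digits for the depth step; rounded: -60.7, 54.5).
Then from the COR sphere: z² = 162.39² − (x − 92.6)² − (y − 45.4)² with x = -60.696, y = 54.501, so z ≈ 52.802 ≈ 52.8 km.
Check against TPNV (with the unrounded solution): distance 113.47 ≈ 113.47 km. ✓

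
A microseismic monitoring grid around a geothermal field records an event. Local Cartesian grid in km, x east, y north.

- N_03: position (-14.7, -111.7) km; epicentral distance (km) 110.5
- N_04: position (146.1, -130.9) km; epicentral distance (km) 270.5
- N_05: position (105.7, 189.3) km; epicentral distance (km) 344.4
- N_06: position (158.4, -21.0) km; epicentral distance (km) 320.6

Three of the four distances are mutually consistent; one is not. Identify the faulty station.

N_06

Solve using three stations at a time. Using N_03, N_04, N_05 (subtract circle equations pairwise → linear system) gives (x, y) ≈ (-118.0, -72.5).
Distances from that point to each station vs reported:
  N_03: calculated 110.5 vs reported 110.5 → residual 0.0 km
  N_04: calculated 270.5 vs reported 270.5 → residual 0.0 km
  N_05: calculated 344.4 vs reported 344.4 → residual 0.0 km
  N_06: calculated 281.2 vs reported 320.6 → residual 39.4 km
N_03, N_04, N_05 are mutually consistent (residuals ≈ 0); N_06 is off by 39.4 km.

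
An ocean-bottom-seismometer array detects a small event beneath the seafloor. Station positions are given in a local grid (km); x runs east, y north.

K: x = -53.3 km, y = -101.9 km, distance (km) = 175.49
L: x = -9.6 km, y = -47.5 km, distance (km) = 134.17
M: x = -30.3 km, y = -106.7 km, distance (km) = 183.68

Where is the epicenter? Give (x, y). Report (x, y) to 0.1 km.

x ≈ -68.8 km, y ≈ 72.9 km

Circle about each station: (x + 53.3)² + (y + 101.9)² = 175.49²; (x + 9.6)² + (y + 47.5)² = 134.17²; (x + 30.3)² + (y + 106.7)² = 183.68².
Subtracting pairs of circle equations eliminates x²+y² and gives linear equations (the radical axes):
87.4 x + 108.8 y = 1919.06
46.0 x − 9.6 y = -3863.12
Solving the 2×2 system: x ≈ -68.8, y ≈ 72.9 km.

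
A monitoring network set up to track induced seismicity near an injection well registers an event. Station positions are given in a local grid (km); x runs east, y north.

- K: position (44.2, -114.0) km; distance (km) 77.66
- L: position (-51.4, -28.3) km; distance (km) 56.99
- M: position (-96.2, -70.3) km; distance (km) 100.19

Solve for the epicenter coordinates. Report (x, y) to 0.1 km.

x ≈ 1.7 km, y ≈ -49.0 km

Circle about each station: (x − 44.2)² + (y + 114.0)² = 77.66²; (x + 51.4)² + (y + 28.3)² = 56.99²; (x + 96.2)² + (y + 70.3)² = 100.19².
Subtracting pairs of circle equations eliminates x²+y² and gives linear equations (the radical axes):
-191.2 x + 171.4 y = -8723.57
-280.8 x + 87.4 y = -4760.07
Solving the 2×2 system: x ≈ 1.7, y ≈ -49.0 km.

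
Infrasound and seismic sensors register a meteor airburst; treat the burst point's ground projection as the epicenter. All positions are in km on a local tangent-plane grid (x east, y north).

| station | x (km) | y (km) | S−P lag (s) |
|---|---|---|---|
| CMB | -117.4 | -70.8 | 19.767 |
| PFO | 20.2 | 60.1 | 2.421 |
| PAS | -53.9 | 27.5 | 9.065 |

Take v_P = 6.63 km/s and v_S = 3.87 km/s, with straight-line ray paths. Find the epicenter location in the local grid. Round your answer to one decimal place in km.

29.5 km east, 39.6 km north

Distance from S−P lag: d = Δt · v_P v_S / (v_P − v_S) = Δt · (6.63·3.87)/(6.63−3.87) ≈ 9.2964·Δt.
So d_CMB = 183.76, d_PFO = 22.51, d_PAS = 84.27 km.
Circle about each station: (x + 117.4)² + (y + 70.8)² = 183.76²; (x − 20.2)² + (y − 60.1)² = 22.51²; (x + 53.9)² + (y − 27.5)² = 84.27².
Subtracting the CMB equation from the PFO and PAS equations removes the quadratic terms:
275.2 x + 261.8 y = 18485.69
127.0 x + 196.6 y = 11532.36
Solving the 2×2 system: x ≈ 29.5, y ≈ 39.6 km.
Check against CMB (with the unrounded x, y): √((x + 117.4)²+(y + 70.8)²) = 183.76 ≈ 183.76 km. ✓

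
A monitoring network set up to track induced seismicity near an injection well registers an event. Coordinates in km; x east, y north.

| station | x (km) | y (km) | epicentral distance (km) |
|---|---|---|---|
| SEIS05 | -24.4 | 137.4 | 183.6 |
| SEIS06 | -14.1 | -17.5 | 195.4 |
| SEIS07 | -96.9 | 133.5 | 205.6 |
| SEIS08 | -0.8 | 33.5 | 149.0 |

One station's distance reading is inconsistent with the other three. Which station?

SEIS05

Solve using three stations at a time. Using SEIS06, SEIS07, SEIS08 (subtract circle equations pairwise → linear system) gives (x, y) ≈ (108.6, 134.4).
Distances from that point to each station vs reported:
  SEIS05: calculated 133.0 vs reported 183.6 → residual 50.6 km
  SEIS06: calculated 195.3 vs reported 195.4 → residual 0.1 km
  SEIS07: calculated 205.5 vs reported 205.6 → residual 0.1 km
  SEIS08: calculated 148.8 vs reported 149.0 → residual 0.2 km
SEIS06, SEIS07, SEIS08 are mutually consistent (residuals ≈ 0); SEIS05 is off by 50.6 km.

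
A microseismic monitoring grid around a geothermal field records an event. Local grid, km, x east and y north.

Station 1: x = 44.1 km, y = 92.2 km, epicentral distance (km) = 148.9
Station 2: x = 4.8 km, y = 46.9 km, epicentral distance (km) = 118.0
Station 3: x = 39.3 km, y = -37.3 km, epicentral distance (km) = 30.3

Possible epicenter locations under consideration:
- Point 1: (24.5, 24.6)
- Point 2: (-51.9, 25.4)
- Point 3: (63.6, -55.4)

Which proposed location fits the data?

Point 3

For each candidate, compare |candidate − station| to the reported distance:
Point 1: residuals Station 1 78.5, Station 2 88.2, Station 3 33.3 → max 88.2 km
Point 2: residuals Station 1 31.9, Station 2 57.4, Station 3 80.4 → max 80.4 km
Point 3: residuals Station 1 0.0, Station 2 0.0, Station 3 0.0 → max 0.0 km
Only Point 3 has all residuals ≈ 0.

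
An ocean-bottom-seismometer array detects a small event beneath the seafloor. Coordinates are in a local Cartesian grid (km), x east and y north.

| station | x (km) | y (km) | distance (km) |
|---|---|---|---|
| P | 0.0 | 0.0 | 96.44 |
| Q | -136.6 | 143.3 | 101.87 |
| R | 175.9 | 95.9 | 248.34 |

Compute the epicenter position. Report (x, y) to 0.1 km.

-70.6 km east, 65.7 km north

Circle about each station: x² + y² = 96.44²; (x + 136.6)² + (y − 143.3)² = 101.87²; (x − 175.9)² + (y − 95.9)² = 248.34².
Subtracting the P equation from the Q and R equations removes the quadratic terms:
-273.2 x + 286.6 y = 38117.63
351.8 x + 191.8 y = -12234.46
Solving the 2×2 system: x ≈ -70.6, y ≈ 65.7 km.
Check against P (with the unrounded x, y): √(x²+y²) = 96.44 ≈ 96.44 km. ✓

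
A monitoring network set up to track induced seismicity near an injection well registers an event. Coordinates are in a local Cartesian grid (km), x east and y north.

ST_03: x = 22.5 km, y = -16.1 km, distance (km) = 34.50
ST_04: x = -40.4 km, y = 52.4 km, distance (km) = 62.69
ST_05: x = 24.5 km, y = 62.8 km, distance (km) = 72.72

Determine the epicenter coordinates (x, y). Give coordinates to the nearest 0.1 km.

Circle about each station: (x − 22.5)² + (y + 16.1)² = 34.50²; (x + 40.4)² + (y − 52.4)² = 62.69²; (x − 24.5)² + (y − 62.8)² = 72.72².
Subtracting the ST_03 equation from the ST_04 and ST_05 equations removes the quadratic terms:
-125.8 x + 137.0 y = 872.67
4.0 x + 157.8 y = -319.32
Solving the 2×2 system: x ≈ -8.9, y ≈ -1.8 km.

x ≈ -8.9 km, y ≈ -1.8 km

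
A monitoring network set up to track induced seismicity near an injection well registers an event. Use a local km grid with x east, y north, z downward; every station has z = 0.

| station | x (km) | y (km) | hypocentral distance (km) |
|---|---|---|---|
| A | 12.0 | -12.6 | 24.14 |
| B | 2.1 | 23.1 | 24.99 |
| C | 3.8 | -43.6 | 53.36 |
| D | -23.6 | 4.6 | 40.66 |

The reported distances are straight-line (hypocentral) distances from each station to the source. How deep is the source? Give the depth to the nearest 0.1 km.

Each station gives a sphere (x−x_i)² + (y−y_i)² + z² = d_i² (stations at z=0).
Subtracting the A sphere from B and C: z² cancels, leaving linear equations in x and y:
-19.8 x + 71.4 y = 193.50
-16.4 x − 62.0 y = -651.91
Solving: x ≈ 14.404, y ≈ 6.705 km (keep extra digits for the depth step; rounded: 14.4, 6.7).
Then from the A sphere: z² = 24.14² − (x − 12.0)² − (y + 12.6)² with x = 14.404, y = 6.705, so z ≈ 14.293 ≈ 14.3 km.

14.3 km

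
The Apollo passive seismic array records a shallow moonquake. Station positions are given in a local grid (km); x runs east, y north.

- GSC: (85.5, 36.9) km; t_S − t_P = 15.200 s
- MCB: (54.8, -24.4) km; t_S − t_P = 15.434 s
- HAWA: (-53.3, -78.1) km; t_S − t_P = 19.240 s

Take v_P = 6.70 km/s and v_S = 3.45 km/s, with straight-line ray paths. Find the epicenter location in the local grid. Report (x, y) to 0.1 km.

Distance from S−P lag: d = Δt · v_P v_S / (v_P − v_S) = Δt · (6.70·3.45)/(6.70−3.45) ≈ 7.1123·Δt.
So d_GSC = 108.11, d_MCB = 109.77, d_HAWA = 136.84 km.
Circle about each station: (x − 85.5)² + (y − 36.9)² = 108.11²; (x − 54.8)² + (y + 24.4)² = 109.77²; (x + 53.3)² + (y + 78.1)² = 136.84².
Subtracting the GSC equation from the MCB and HAWA equations removes the quadratic terms:
-61.4 x − 122.6 y = -5435.14
-277.6 x − 230.0 y = -6768.77
Solving the 2×2 system: x ≈ -21.1, y ≈ 54.9 km.

(-21.1, 54.9)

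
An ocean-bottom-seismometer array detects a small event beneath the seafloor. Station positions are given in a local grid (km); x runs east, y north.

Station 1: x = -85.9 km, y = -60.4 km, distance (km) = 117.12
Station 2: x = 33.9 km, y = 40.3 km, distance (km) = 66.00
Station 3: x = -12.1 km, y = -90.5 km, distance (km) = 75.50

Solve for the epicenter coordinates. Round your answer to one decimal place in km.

Circle about each station: (x + 85.9)² + (y + 60.4)² = 117.12²; (x − 33.9)² + (y − 40.3)² = 66.00²; (x + 12.1)² + (y + 90.5)² = 75.50².
Subtracting the Station 1 equation from the Station 2 and Station 3 equations removes the quadratic terms:
239.6 x + 201.4 y = 1107.42
147.6 x − 60.2 y = 5326.53
Solving the 2×2 system: x ≈ 25.8, y ≈ -25.2 km.

25.8 km east, -25.2 km north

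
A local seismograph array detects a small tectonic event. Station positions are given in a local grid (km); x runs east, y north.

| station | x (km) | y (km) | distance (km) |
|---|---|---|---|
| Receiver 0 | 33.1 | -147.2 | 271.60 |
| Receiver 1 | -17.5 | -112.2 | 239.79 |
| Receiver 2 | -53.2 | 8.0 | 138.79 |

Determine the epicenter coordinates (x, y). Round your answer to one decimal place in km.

22.7 km east, 124.2 km north

Circle about each station: (x − 33.1)² + (y + 147.2)² = 271.60²; (x + 17.5)² + (y + 112.2)² = 239.79²; (x + 53.2)² + (y − 8.0)² = 138.79².
Subtracting the Receiver 0 equation from the Receiver 1 and Receiver 2 equations removes the quadratic terms:
-101.2 x + 70.0 y = 6398.96
-172.6 x + 310.4 y = 34634.69
Solving the 2×2 system: x ≈ 22.7, y ≈ 124.2 km.
Check against Receiver 0 (with the unrounded x, y): √((x − 33.1)²+(y + 147.2)²) = 271.59 ≈ 271.60 km. ✓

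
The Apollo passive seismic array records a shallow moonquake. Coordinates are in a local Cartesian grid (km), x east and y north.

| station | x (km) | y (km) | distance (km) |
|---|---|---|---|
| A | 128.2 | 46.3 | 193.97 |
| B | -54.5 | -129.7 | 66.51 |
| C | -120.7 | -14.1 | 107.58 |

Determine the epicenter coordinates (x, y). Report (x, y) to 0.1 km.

x ≈ -28.0 km, y ≈ -68.7 km

Circle about each station: (x − 128.2)² + (y − 46.3)² = 193.97²; (x + 54.5)² + (y + 129.7)² = 66.51²; (x + 120.7)² + (y + 14.1)² = 107.58².
Subtracting the A equation from the B and C equations removes the quadratic terms:
-365.4 x − 352.0 y = 34414.19
-497.8 x − 120.8 y = 22239.27
Solving the 2×2 system: x ≈ -28.0, y ≈ -68.7 km.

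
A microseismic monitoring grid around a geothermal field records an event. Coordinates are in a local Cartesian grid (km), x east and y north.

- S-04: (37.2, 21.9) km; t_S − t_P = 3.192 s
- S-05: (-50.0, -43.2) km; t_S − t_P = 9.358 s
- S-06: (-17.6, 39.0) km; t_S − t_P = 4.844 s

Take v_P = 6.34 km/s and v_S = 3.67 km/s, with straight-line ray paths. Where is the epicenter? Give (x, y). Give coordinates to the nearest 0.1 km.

12.4 km east, 9.3 km north

Distance from S−P lag: d = Δt · v_P v_S / (v_P − v_S) = Δt · (6.34·3.67)/(6.34−3.67) ≈ 8.7145·Δt.
So d_S-04 = 27.82, d_S-05 = 81.55, d_S-06 = 42.21 km.
Circle about each station: (x − 37.2)² + (y − 21.9)² = 27.82²; (x + 50.0)² + (y + 43.2)² = 81.55²; (x + 17.6)² + (y − 39.0)² = 42.21².
Subtracting the S-04 equation from the S-05 and S-06 equations removes the quadratic terms:
-174.4 x − 130.2 y = -3373.66
-109.6 x + 34.2 y = -1040.42
Solving the 2×2 system: x ≈ 12.4, y ≈ 9.3 km.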